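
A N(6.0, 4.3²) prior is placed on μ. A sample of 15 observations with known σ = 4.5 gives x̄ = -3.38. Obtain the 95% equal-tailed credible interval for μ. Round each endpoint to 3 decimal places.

[-4.940, -0.543]

Posterior precision = 1/4.3² + 15/4.5² = 0.0541 + 0.7407 = 0.7948, so posterior SD = 1.1217.
Posterior mean = (6.0/4.3² + 15·-3.38/4.5²) / 0.7948 = -2.7417.
Interval: -2.7417 ± 1.960 × 1.1217 → [-4.940, -0.543].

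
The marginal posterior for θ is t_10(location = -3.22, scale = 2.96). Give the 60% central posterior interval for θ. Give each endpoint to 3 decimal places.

The t_10 distribution is symmetric; the 60% interval is -3.22 ± t·2.96 with t_{0.8,10} = 0.879.
Half-width: 0.879 × 2.96 = 2.602.
-3.22 − 2.602 = -5.822; -3.22 + 2.602 = -0.618.

[-5.822, -0.618]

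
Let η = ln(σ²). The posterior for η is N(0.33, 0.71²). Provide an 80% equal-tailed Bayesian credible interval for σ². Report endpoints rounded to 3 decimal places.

[0.560, 3.455]

On the log scale the 80% interval is 0.33 ± 1.282 × 0.71 = [-0.5799, 1.2399].
Exponentiate: [e^-0.5799, e^1.2399] = [0.560, 3.455].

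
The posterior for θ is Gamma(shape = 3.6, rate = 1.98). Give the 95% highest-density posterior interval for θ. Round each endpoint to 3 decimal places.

[0.271, 3.706]

The posterior is unimodal and skewed, so the HPD interval has equal density at both endpoints and is the shortest 95% interval.
Solving f(0.271) = f(3.706) with F(3.706) − F(0.271) = 0.95 gives [0.271, 3.706].
For comparison, the equal-tailed interval is [0.451, 4.121]; the HPD is narrower and shifted toward the mode.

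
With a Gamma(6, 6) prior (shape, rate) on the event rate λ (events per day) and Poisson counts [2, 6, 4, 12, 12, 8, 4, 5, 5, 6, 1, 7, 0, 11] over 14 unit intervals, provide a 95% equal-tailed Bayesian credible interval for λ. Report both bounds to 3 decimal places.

Posterior: Gamma(6+83, 6+14) = Gamma(89, 20) (shape, rate).
Equal-tailed 95% interval: Gamma(89, 20) quantiles at 0.025 and 0.975.
Posterior mean ≈ 4.450, SD ≈ 0.472; a Normal approximation gives roughly [3.525, 5.375].
Exact: lower = 3.574; upper = 5.421.

[3.574, 5.421]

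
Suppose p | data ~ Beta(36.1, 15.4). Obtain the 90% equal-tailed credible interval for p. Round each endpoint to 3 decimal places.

Posterior: Beta(36.1, 15.4).
Equal-tailed 90% interval: the 0.05 and 0.95 quantiles of Beta(36.1, 15.4).
Posterior mean ≈ 0.701, SD ≈ 0.063; a Normal approximation gives roughly [0.597, 0.805].
Exact: F⁻¹(0.05) = 0.593; F⁻¹(0.95) = 0.800.

[0.593, 0.800]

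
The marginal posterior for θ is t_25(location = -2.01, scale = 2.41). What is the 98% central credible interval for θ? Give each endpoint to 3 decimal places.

[-7.999, 3.979]

The t_25 distribution is symmetric; the 98% interval is -2.01 ± t·2.41 with t_{0.99,25} = 2.485.
Half-width: 2.485 × 2.41 = 5.989.
-2.01 − 5.989 = -7.999; -2.01 + 5.989 = 3.979.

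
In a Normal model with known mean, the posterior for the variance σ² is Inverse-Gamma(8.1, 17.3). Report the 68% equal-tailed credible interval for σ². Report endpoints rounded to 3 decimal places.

[1.592, 3.249]

Inverse-Gamma(8.1, 17.3) quantiles: F⁻¹(0.16) and F⁻¹(0.84).
Equivalently, 1/σ² ~ Gamma(8.1, rate = 17.3); invert its 0.84 and 0.16 quantiles.
Posterior mean ≈ 2.437, SD ≈ 0.987; a Normal approximation gives roughly [1.456, 3.418].
Exact: lower = 1.592; upper = 3.249.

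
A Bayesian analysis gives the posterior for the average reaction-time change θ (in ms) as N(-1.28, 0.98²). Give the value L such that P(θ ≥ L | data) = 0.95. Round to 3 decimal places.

-2.892

Need L with P(θ ≥ L) = 0.95: L = -1.28 − z_{0.05}·0.98.
z = 1.645; L = -1.28 − 1.645 × 0.98 = -2.892.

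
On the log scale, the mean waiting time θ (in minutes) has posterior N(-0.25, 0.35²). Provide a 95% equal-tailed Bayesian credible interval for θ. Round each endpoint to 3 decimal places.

On the log scale the 95% interval is -0.25 ± 1.960 × 0.35 = [-0.9360, 0.4360].
Exponentiate: [e^-0.9360, e^0.4360] = [0.392, 1.546].

[0.392, 1.546]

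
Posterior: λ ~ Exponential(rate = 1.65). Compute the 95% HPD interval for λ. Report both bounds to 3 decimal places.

The exponential density is strictly decreasing on [0, ∞), so the HPD interval is anchored at 0: [0, q] with P(λ ≤ q) = 0.95.
q = −ln(1 − 0.95) / 1.65 = 2.9957 / 1.65 = 1.816.

[0.000, 1.816]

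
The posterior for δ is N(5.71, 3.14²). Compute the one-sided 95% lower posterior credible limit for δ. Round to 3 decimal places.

Need L with P(δ ≥ L) = 0.95: L = 5.71 − z_{0.05}·3.14.
z = 1.645; L = 5.71 − 1.645 × 3.14 = 0.545.

0.545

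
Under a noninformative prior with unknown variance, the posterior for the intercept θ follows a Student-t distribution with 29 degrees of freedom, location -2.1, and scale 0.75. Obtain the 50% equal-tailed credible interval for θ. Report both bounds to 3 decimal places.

[-2.612, -1.588]

The t_29 distribution is symmetric; the 50% interval is -2.1 ± t·0.75 with t_{0.75,29} = 0.683.
Half-width: 0.683 × 0.75 = 0.512.
-2.1 − 0.512 = -2.612; -2.1 + 0.512 = -1.588.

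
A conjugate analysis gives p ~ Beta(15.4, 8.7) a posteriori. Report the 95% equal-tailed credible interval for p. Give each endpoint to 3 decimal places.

[0.442, 0.814]

Posterior: Beta(15.4, 8.7).
Equal-tailed 95% interval: the 0.025 and 0.975 quantiles of Beta(15.4, 8.7).
Posterior mean ≈ 0.639, SD ≈ 0.096; a Normal approximation gives roughly [0.451, 0.827].
Exact: F⁻¹(0.025) = 0.442; F⁻¹(0.975) = 0.814.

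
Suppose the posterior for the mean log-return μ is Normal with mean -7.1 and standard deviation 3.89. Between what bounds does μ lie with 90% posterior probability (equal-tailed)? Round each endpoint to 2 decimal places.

[-13.50, -0.70]

The posterior is symmetric, so the 90% equal-tailed interval is μ = -7.1 ± z·3.89 with z = 1.645.
Half-width: 1.645 × 3.89 = 6.40.
-7.1 − 6.40 = -13.50; -7.1 + 6.40 = -0.70.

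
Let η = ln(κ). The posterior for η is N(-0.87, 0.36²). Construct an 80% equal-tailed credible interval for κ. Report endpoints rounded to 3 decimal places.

On the log scale the 80% interval is -0.87 ± 1.282 × 0.36 = [-1.3314, -0.4086].
Exponentiate: [e^-1.3314, e^-0.4086] = [0.264, 0.665].

[0.264, 0.665]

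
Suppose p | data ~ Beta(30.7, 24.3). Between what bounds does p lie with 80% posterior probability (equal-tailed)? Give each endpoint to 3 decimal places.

Posterior: Beta(30.7, 24.3).
Equal-tailed 80% interval: the 0.1 and 0.9 quantiles of Beta(30.7, 24.3).
Posterior mean ≈ 0.558, SD ≈ 0.066; a Normal approximation gives roughly [0.473, 0.643].
Exact: F⁻¹(0.1) = 0.472; F⁻¹(0.9) = 0.643.

[0.472, 0.643]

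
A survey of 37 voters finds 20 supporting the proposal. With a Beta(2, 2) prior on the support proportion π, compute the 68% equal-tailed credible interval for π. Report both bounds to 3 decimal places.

Posterior: Beta(2+20, 2+17) = Beta(22, 19).
Equal-tailed 68% interval: the 0.16 and 0.84 quantiles of Beta(22, 19).
Posterior mean ≈ 0.537, SD ≈ 0.077; a Normal approximation gives roughly [0.460, 0.613].
Exact: F⁻¹(0.16) = 0.459; F⁻¹(0.84) = 0.614.

[0.459, 0.614]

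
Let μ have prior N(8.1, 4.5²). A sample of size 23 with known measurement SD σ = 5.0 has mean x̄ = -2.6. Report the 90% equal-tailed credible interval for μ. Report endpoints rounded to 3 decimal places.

Posterior precision = 1/4.5² + 23/5.0² = 0.0494 + 0.9200 = 0.9694, so posterior SD = 1.0157.
Posterior mean = (8.1/4.5² + 23·-2.6/5.0²) / 0.9694 = -2.0549.
Interval: -2.0549 ± 1.645 × 1.0157 → [-3.726, -0.384].

[-3.726, -0.384]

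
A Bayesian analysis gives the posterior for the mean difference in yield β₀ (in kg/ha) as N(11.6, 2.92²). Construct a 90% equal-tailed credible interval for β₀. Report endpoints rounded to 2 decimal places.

[6.80, 16.40]

The posterior is symmetric, so the 90% equal-tailed interval is β₀ = 11.6 ± z·2.92 with z = 1.645.
Half-width: 1.645 × 2.92 = 4.80.
11.6 − 4.80 = 6.80; 11.6 + 4.80 = 16.40.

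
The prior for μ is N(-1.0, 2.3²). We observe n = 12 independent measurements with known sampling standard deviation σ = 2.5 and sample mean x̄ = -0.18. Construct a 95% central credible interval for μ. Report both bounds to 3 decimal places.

[-1.603, 1.096]

Posterior precision = 1/2.3² + 12/2.5² = 0.1890 + 1.9200 = 2.1090, so posterior SD = 0.6886.
Posterior mean = (-1.0/2.3² + 12·-0.18/2.5²) / 2.1090 = -0.2535.
Interval: -0.2535 ± 1.960 × 0.6886 → [-1.603, 1.096].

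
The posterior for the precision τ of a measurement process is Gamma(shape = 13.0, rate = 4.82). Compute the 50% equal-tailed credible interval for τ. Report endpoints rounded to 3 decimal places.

Posterior: Gamma(shape 13.0, rate 4.82).
Equal-tailed 50% interval: Gamma(13.0, 4.82) quantiles at 0.25 and 0.75.
Posterior mean ≈ 2.697, SD ≈ 0.748; a Normal approximation gives roughly [2.193, 3.202].
Exact: lower = 2.162; upper = 3.157.

[2.162, 3.157]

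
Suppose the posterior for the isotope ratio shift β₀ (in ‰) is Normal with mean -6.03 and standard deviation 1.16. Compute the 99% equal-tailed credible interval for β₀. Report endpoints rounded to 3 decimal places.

[-9.018, -3.042]

The posterior is symmetric, so the 99% equal-tailed interval is β₀ = -6.03 ± z·1.16 with z = 2.576.
Half-width: 2.576 × 1.16 = 2.988.
-6.03 − 2.988 = -9.018; -6.03 + 2.988 = -3.042.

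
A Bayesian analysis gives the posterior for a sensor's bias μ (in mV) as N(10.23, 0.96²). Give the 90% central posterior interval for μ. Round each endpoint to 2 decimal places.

[8.65, 11.81]

The posterior is symmetric, so the 90% equal-tailed interval is μ = 10.23 ± z·0.96 with z = 1.645.
Half-width: 1.645 × 0.96 = 1.58.
10.23 − 1.58 = 8.65; 10.23 + 1.58 = 11.81.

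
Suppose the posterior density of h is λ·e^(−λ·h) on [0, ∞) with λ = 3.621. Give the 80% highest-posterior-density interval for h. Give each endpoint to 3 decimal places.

[0.000, 0.444]

The exponential density is strictly decreasing on [0, ∞), so the HPD interval is anchored at 0: [0, q] with P(h ≤ q) = 0.80.
q = −ln(1 − 0.80) / 3.621 = 1.6094 / 3.621 = 0.444.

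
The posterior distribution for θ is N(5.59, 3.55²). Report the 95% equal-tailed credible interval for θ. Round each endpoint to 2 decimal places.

[-1.37, 12.55]

The posterior is symmetric, so the 95% equal-tailed interval is θ = 5.59 ± z·3.55 with z = 1.960.
Half-width: 1.960 × 3.55 = 6.96.
5.59 − 6.96 = -1.37; 5.59 + 6.96 = 12.55.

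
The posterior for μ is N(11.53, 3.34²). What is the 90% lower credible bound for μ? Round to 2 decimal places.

7.25

Need L with P(μ ≥ L) = 0.90: L = 11.53 − z_{0.1}·3.34.
z = 1.282; L = 11.53 − 1.282 × 3.34 = 7.25.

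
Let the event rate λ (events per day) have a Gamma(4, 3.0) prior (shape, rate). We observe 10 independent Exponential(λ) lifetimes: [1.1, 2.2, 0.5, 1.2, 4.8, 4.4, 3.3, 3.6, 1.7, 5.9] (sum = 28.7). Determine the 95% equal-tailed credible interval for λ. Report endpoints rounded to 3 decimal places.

Posterior: Gamma(4+10, 3.0+28.7) = Gamma(14, 31.7) (shape, rate).
Equal-tailed 95% interval: Gamma(14, 31.7) quantiles at 0.025 and 0.975.
Posterior mean ≈ 0.442, SD ≈ 0.118; a Normal approximation gives roughly [0.210, 0.673].
Exact: lower = 0.241; upper = 0.701.

[0.241, 0.701]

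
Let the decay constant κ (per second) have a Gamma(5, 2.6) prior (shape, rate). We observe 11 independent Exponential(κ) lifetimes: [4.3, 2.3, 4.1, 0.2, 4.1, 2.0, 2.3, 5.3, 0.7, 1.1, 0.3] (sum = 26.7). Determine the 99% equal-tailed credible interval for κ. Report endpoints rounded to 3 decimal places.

Posterior: Gamma(5+11, 2.6+26.7) = Gamma(16, 29.3) (shape, rate).
Equal-tailed 99% interval: Gamma(16, 29.3) quantiles at 0.005 and 0.995.
Posterior mean ≈ 0.546, SD ≈ 0.137; a Normal approximation gives roughly [0.194, 0.898].
Exact: lower = 0.258; upper = 0.961.

[0.258, 0.961]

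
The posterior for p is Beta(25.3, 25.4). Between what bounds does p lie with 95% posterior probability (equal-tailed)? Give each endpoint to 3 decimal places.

Posterior: Beta(25.3, 25.4).
Equal-tailed 95% interval: the 0.025 and 0.975 quantiles of Beta(25.3, 25.4).
Posterior mean ≈ 0.499, SD ≈ 0.070; a Normal approximation gives roughly [0.363, 0.635].
Exact: F⁻¹(0.025) = 0.363; F⁻¹(0.975) = 0.635.

[0.363, 0.635]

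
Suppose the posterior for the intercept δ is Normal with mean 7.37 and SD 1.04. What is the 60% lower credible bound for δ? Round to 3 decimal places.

7.107

Need L with P(δ ≥ L) = 0.60: L = 7.37 − z_{0.4}·1.04.
z = 0.253; L = 7.37 − 0.253 × 1.04 = 7.107.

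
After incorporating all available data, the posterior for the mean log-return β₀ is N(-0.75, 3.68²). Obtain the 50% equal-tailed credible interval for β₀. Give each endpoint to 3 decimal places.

The posterior is symmetric, so the 50% equal-tailed interval is β₀ = -0.75 ± z·3.68 with z = 0.674.
Half-width: 0.674 × 3.68 = 2.482.
-0.75 − 2.482 = -3.232; -0.75 + 2.482 = 1.732.

[-3.232, 1.732]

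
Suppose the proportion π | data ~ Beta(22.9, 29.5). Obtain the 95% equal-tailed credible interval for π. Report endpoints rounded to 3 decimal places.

[0.307, 0.572]

Posterior: Beta(22.9, 29.5).
Equal-tailed 95% interval: the 0.025 and 0.975 quantiles of Beta(22.9, 29.5).
Posterior mean ≈ 0.437, SD ≈ 0.068; a Normal approximation gives roughly [0.304, 0.570].
Exact: F⁻¹(0.025) = 0.307; F⁻¹(0.975) = 0.572.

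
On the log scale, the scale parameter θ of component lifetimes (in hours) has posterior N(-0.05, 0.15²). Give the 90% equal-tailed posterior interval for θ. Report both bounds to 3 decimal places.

[0.743, 1.217]

On the log scale the 90% interval is -0.05 ± 1.645 × 0.15 = [-0.2967, 0.1967].
Exponentiate: [e^-0.2967, e^0.1967] = [0.743, 1.217].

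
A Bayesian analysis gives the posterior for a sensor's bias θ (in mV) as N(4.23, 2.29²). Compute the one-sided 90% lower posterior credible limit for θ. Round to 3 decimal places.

Need L with P(θ ≥ L) = 0.90: L = 4.23 − z_{0.1}·2.29.
z = 1.282; L = 4.23 − 1.282 × 2.29 = 1.295.

1.295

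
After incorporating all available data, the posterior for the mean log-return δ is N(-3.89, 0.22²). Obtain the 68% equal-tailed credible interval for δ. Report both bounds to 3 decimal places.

[-4.109, -3.671]

The posterior is symmetric, so the 68% equal-tailed interval is δ = -3.89 ± z·0.22 with z = 0.994.
Half-width: 0.994 × 0.22 = 0.219.
-3.89 − 0.219 = -4.109; -3.89 + 0.219 = -3.671.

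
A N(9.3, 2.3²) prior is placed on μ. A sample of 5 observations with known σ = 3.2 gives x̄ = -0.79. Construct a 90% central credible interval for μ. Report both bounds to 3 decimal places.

[0.027, 4.025]

Posterior precision = 1/2.3² + 5/3.2² = 0.1890 + 0.4883 = 0.6773, so posterior SD = 1.2151.
Posterior mean = (9.3/2.3² + 5·-0.79/3.2²) / 0.6773 = 2.0261.
Interval: 2.0261 ± 1.645 × 1.2151 → [0.027, 4.025].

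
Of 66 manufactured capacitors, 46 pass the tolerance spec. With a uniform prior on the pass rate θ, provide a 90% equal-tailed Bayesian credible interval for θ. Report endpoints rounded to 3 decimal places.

[0.596, 0.779]

Posterior: Beta(1+46, 1+20) = Beta(47, 21).
Equal-tailed 90% interval: the 0.05 and 0.95 quantiles of Beta(47, 21).
Posterior mean ≈ 0.691, SD ≈ 0.056; a Normal approximation gives roughly [0.600, 0.783].
Exact: F⁻¹(0.05) = 0.596; F⁻¹(0.95) = 0.779.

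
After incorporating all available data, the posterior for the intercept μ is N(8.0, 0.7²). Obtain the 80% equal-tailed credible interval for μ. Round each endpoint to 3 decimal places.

[7.103, 8.897]

The posterior is symmetric, so the 80% equal-tailed interval is μ = 8.0 ± z·0.7 with z = 1.282.
Half-width: 1.282 × 0.7 = 0.897.
8.0 − 0.897 = 7.103; 8.0 + 0.897 = 8.897.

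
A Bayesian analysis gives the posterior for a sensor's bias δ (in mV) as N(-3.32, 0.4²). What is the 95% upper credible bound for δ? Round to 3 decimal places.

Need U with P(δ ≤ U) = 0.95: U = -3.32 + z_{0.05}·0.4.
z = 1.645; U = -3.32 + 1.645 × 0.4 = -2.662.

-2.662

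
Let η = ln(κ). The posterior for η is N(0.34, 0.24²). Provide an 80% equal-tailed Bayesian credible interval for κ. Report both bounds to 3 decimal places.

[1.033, 1.911]

On the log scale the 80% interval is 0.34 ± 1.282 × 0.24 = [0.0324, 0.6476].
Exponentiate: [e^0.0324, e^0.6476] = [1.033, 1.911].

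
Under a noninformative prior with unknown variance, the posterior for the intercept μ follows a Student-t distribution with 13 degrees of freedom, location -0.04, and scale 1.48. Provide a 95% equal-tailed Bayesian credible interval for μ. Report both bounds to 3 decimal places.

The t_13 distribution is symmetric; the 95% interval is -0.04 ± t·1.48 with t_{0.975,13} = 2.160.
Half-width: 2.160 × 1.48 = 3.197.
-0.04 − 3.197 = -3.237; -0.04 + 3.197 = 3.157.

[-3.237, 3.157]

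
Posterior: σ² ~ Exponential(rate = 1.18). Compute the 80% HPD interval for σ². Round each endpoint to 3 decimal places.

The exponential density is strictly decreasing on [0, ∞), so the HPD interval is anchored at 0: [0, q] with P(σ² ≤ q) = 0.80.
q = −ln(1 − 0.80) / 1.18 = 1.6094 / 1.18 = 1.364.

[0.000, 1.364]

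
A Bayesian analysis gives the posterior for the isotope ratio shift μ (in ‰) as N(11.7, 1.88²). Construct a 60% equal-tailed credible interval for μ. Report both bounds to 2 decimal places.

The posterior is symmetric, so the 60% equal-tailed interval is μ = 11.7 ± z·1.88 with z = 0.842.
Half-width: 0.842 × 1.88 = 1.58.
11.7 − 1.58 = 10.12; 11.7 + 1.58 = 13.28.

[10.12, 13.28]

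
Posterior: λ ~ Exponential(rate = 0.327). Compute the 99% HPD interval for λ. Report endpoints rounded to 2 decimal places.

The exponential density is strictly decreasing on [0, ∞), so the HPD interval is anchored at 0: [0, q] with P(λ ≤ q) = 0.99.
q = −ln(1 − 0.99) / 0.327 = 4.6052 / 0.327 = 14.08.

[0.00, 14.08]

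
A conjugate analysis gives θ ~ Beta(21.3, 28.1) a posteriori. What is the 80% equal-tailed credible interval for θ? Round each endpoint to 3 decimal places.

Posterior: Beta(21.3, 28.1).
Equal-tailed 80% interval: the 0.1 and 0.9 quantiles of Beta(21.3, 28.1).
Posterior mean ≈ 0.431, SD ≈ 0.070; a Normal approximation gives roughly [0.342, 0.521].
Exact: F⁻¹(0.1) = 0.342; F⁻¹(0.9) = 0.522.

[0.342, 0.522]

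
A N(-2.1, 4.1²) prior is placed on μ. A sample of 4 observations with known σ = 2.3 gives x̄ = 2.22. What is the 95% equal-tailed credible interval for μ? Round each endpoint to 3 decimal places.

Posterior precision = 1/4.1² + 4/2.3² = 0.0595 + 0.7561 = 0.8156, so posterior SD = 1.1073.
Posterior mean = (-2.1/4.1² + 4·2.22/2.3²) / 0.8156 = 1.9049.
Interval: 1.9049 ± 1.960 × 1.1073 → [-0.265, 4.075].

[-0.265, 4.075]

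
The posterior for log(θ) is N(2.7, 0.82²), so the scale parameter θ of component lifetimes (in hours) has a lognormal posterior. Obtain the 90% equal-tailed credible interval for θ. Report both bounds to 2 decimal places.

On the log scale the 90% interval is 2.7 ± 1.645 × 0.82 = [1.3512, 4.0488].
Exponentiate: [e^1.3512, e^4.0488] = [3.86, 57.33].

[3.86, 57.33]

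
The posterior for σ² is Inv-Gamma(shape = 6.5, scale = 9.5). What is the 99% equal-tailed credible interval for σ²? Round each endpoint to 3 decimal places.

Inverse-Gamma(6.5, 9.5) quantiles: F⁻¹(0.005) and F⁻¹(0.995).
Equivalently, 1/σ² ~ Gamma(6.5, rate = 9.5); invert its 0.995 and 0.005 quantiles.
Posterior mean ≈ 1.727, SD ≈ 0.814; a Normal approximation gives roughly [-0.370, 3.825].
Exact: lower = 0.637; upper = 5.330.

[0.637, 5.330]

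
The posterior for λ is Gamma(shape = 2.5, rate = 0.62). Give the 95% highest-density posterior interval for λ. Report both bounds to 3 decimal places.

The posterior is unimodal and skewed, so the HPD interval has equal density at both endpoints and is the shortest 95% interval.
Solving f(0.239) = f(9.025) with F(9.025) − F(0.239) = 0.95 gives [0.239, 9.025].
For comparison, the equal-tailed interval is [0.670, 10.349]; the HPD is narrower and shifted toward the mode.

[0.239, 9.025]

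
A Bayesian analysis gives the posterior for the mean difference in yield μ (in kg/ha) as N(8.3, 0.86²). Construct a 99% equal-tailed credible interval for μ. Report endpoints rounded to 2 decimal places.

The posterior is symmetric, so the 99% equal-tailed interval is μ = 8.3 ± z·0.86 with z = 2.576.
Half-width: 2.576 × 0.86 = 2.22.
8.3 − 2.22 = 6.08; 8.3 + 2.22 = 10.52.

[6.08, 10.52]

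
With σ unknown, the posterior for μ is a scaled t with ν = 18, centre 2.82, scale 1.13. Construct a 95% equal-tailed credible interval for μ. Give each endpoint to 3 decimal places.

The t_18 distribution is symmetric; the 95% interval is 2.82 ± t·1.13 with t_{0.975,18} = 2.101.
Half-width: 2.101 × 1.13 = 2.374.
2.82 − 2.374 = 0.446; 2.82 + 2.374 = 5.194.

[0.446, 5.194]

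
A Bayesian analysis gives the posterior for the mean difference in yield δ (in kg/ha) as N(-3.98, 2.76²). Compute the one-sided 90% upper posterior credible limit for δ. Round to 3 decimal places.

-0.443

Need U with P(δ ≤ U) = 0.90: U = -3.98 + z_{0.1}·2.76.
z = 1.282; U = -3.98 + 1.282 × 2.76 = -0.443.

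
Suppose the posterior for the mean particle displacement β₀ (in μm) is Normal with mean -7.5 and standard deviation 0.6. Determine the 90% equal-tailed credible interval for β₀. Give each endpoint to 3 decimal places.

[-8.487, -6.513]

The posterior is symmetric, so the 90% equal-tailed interval is β₀ = -7.5 ± z·0.6 with z = 1.645.
Half-width: 1.645 × 0.6 = 0.987.
-7.5 − 0.987 = -8.487; -7.5 + 0.987 = -6.513.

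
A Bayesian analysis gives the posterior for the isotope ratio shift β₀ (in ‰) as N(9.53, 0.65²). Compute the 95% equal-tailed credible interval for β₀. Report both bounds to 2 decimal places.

The posterior is symmetric, so the 95% equal-tailed interval is β₀ = 9.53 ± z·0.65 with z = 1.960.
Half-width: 1.960 × 0.65 = 1.27.
9.53 − 1.27 = 8.26; 9.53 + 1.27 = 10.80.

[8.26, 10.80]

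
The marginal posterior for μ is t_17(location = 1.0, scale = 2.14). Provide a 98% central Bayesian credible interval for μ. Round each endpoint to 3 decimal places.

The t_17 distribution is symmetric; the 98% interval is 1.0 ± t·2.14 with t_{0.99,17} = 2.567.
Half-width: 2.567 × 2.14 = 5.493.
1.0 − 5.493 = -4.493; 1.0 + 5.493 = 6.493.

[-4.493, 6.493]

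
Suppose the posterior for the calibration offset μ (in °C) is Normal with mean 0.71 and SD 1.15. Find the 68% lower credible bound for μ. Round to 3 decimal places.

0.172

Need L with P(μ ≥ L) = 0.68: L = 0.71 − z_{0.32}·1.15.
z = 0.468; L = 0.71 − 0.468 × 1.15 = 0.172.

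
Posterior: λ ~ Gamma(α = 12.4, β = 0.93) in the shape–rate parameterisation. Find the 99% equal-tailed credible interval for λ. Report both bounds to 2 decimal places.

Posterior: Gamma(shape 12.4, rate 0.93).
Equal-tailed 99% interval: Gamma(12.4, 0.93) quantiles at 0.005 and 0.995.
Posterior mean ≈ 13.33, SD ≈ 3.79; a Normal approximation gives roughly [3.58, 23.09].
Exact: lower = 5.59; upper = 25.08.

[5.59, 25.08]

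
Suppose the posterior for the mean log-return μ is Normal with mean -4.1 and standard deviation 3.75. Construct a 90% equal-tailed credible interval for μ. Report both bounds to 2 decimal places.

[-10.27, 2.07]

The posterior is symmetric, so the 90% equal-tailed interval is μ = -4.1 ± z·3.75 with z = 1.645.
Half-width: 1.645 × 3.75 = 6.17.
-4.1 − 6.17 = -10.27; -4.1 + 6.17 = 2.07.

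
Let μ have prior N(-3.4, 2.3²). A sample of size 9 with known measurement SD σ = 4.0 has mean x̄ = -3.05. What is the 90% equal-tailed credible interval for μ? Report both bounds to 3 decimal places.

Posterior precision = 1/2.3² + 9/4.0² = 0.1890 + 0.5625 = 0.7515, so posterior SD = 1.1535.
Posterior mean = (-3.4/2.3² + 9·-3.05/4.0²) / 0.7515 = -3.1380.
Interval: -3.1380 ± 1.645 × 1.1535 → [-5.035, -1.241].

[-5.035, -1.241]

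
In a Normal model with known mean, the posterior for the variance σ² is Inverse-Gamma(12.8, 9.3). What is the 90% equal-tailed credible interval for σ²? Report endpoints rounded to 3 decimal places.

[0.484, 1.234]

Inverse-Gamma(12.8, 9.3) quantiles: F⁻¹(0.05) and F⁻¹(0.95).
Equivalently, 1/σ² ~ Gamma(12.8, rate = 9.3); invert its 0.95 and 0.05 quantiles.
Posterior mean ≈ 0.788, SD ≈ 0.240; a Normal approximation gives roughly [0.394, 1.183].
Exact: lower = 0.484; upper = 1.234.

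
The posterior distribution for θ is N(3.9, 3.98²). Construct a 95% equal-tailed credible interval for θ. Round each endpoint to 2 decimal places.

The posterior is symmetric, so the 95% equal-tailed interval is θ = 3.9 ± z·3.98 with z = 1.960.
Half-width: 1.960 × 3.98 = 7.80.
3.9 − 7.80 = -3.90; 3.9 + 7.80 = 11.70.

[-3.90, 11.70]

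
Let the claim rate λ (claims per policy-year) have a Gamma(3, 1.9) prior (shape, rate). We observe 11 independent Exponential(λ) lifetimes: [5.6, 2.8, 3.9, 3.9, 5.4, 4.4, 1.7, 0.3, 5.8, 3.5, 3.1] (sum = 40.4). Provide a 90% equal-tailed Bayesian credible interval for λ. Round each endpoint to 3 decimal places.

[0.200, 0.489]

Posterior: Gamma(3+11, 1.9+40.4) = Gamma(14, 42.3) (shape, rate).
Equal-tailed 90% interval: Gamma(14, 42.3) quantiles at 0.05 and 0.95.
Posterior mean ≈ 0.331, SD ≈ 0.088; a Normal approximation gives roughly [0.185, 0.476].
Exact: lower = 0.200; upper = 0.489.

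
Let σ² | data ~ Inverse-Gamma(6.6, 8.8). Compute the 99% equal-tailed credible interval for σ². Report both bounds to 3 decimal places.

[0.584, 4.801]

Inverse-Gamma(6.6, 8.8) quantiles: F⁻¹(0.005) and F⁻¹(0.995).
Equivalently, 1/σ² ~ Gamma(6.6, rate = 8.8); invert its 0.995 and 0.005 quantiles.
Posterior mean ≈ 1.571, SD ≈ 0.733; a Normal approximation gives roughly [-0.316, 3.459].
Exact: lower = 0.584; upper = 4.801.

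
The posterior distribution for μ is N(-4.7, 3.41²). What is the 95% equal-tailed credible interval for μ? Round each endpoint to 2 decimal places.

The posterior is symmetric, so the 95% equal-tailed interval is μ = -4.7 ± z·3.41 with z = 1.960.
Half-width: 1.960 × 3.41 = 6.68.
-4.7 − 6.68 = -11.38; -4.7 + 6.68 = 1.98.

[-11.38, 1.98]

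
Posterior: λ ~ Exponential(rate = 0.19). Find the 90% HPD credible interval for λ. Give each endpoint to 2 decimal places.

The exponential density is strictly decreasing on [0, ∞), so the HPD interval is anchored at 0: [0, q] with P(λ ≤ q) = 0.90.
q = −ln(1 − 0.90) / 0.19 = 2.3026 / 0.19 = 12.12.

[0.00, 12.12]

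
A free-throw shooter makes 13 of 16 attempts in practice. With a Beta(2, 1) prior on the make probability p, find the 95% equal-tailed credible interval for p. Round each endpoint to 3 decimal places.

Posterior: Beta(2+13, 1+3) = Beta(15, 4).
Equal-tailed 95% interval: the 0.025 and 0.975 quantiles of Beta(15, 4).
Posterior mean ≈ 0.789, SD ≈ 0.091; a Normal approximation gives roughly [0.611, 0.968].
Exact: F⁻¹(0.025) = 0.586; F⁻¹(0.975) = 0.936.

[0.586, 0.936]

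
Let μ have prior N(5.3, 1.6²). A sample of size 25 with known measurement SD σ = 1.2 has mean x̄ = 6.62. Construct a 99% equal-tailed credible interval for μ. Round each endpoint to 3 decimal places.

[5.980, 7.202]

Posterior precision = 1/1.6² + 25/1.2² = 0.3906 + 17.3611 = 17.7517, so posterior SD = 0.2373.
Posterior mean = (5.3/1.6² + 25·6.62/1.2²) / 17.7517 = 6.5910.
Interval: 6.5910 ± 2.576 × 0.2373 → [5.980, 7.202].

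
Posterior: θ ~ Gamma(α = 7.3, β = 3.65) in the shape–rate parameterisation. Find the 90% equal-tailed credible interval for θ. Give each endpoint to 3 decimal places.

Posterior: Gamma(shape 7.3, rate 3.65).
Equal-tailed 90% interval: Gamma(7.3, 3.65) quantiles at 0.05 and 0.95.
Posterior mean ≈ 2.000, SD ≈ 0.740; a Normal approximation gives roughly [0.782, 3.218].
Exact: lower = 0.957; upper = 3.352.

[0.957, 3.352]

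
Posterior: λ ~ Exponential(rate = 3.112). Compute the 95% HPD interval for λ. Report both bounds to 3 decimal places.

The exponential density is strictly decreasing on [0, ∞), so the HPD interval is anchored at 0: [0, q] with P(λ ≤ q) = 0.95.
q = −ln(1 − 0.95) / 3.112 = 2.9957 / 3.112 = 0.963.

[0.000, 0.963]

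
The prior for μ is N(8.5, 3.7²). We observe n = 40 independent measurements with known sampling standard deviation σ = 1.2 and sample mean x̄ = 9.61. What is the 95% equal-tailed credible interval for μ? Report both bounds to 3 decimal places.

Posterior precision = 1/3.7² + 40/1.2² = 0.0730 + 27.7778 = 27.8508, so posterior SD = 0.1895.
Posterior mean = (8.5/3.7² + 40·9.61/1.2²) / 27.8508 = 9.6071.
Interval: 9.6071 ± 1.960 × 0.1895 → [9.236, 9.978].

[9.236, 9.978]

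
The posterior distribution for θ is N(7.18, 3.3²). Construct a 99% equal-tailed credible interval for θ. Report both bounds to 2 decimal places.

The posterior is symmetric, so the 99% equal-tailed interval is θ = 7.18 ± z·3.3 with z = 2.576.
Half-width: 2.576 × 3.3 = 8.50.
7.18 − 8.50 = -1.32; 7.18 + 8.50 = 15.68.

[-1.32, 15.68]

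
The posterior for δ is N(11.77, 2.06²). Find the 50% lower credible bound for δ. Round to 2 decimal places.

11.77

Need L with P(δ ≥ L) = 0.50: L = 11.77 − z_{0.5}·2.06.
z = 0.000; L = 11.77 − 0.000 × 2.06 = 11.77.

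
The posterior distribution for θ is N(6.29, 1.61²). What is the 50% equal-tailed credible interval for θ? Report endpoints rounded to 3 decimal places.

[5.204, 7.376]

The posterior is symmetric, so the 50% equal-tailed interval is θ = 6.29 ± z·1.61 with z = 0.674.
Half-width: 0.674 × 1.61 = 1.086.
6.29 − 1.086 = 5.204; 6.29 + 1.086 = 7.376.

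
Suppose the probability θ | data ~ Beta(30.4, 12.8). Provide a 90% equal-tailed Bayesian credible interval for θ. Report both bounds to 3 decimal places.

[0.585, 0.811]

Posterior: Beta(30.4, 12.8).
Equal-tailed 90% interval: the 0.05 and 0.95 quantiles of Beta(30.4, 12.8).
Posterior mean ≈ 0.704, SD ≈ 0.069; a Normal approximation gives roughly [0.591, 0.817].
Exact: F⁻¹(0.05) = 0.585; F⁻¹(0.95) = 0.811.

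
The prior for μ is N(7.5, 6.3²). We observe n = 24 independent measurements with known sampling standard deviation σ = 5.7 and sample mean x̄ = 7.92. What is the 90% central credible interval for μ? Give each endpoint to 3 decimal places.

Posterior precision = 1/6.3² + 24/5.7² = 0.0252 + 0.7387 = 0.7639, so posterior SD = 1.1442.
Posterior mean = (7.5/6.3² + 24·7.92/5.7²) / 0.7639 = 7.9061.
Interval: 7.9061 ± 1.645 × 1.1442 → [6.024, 9.788].

[6.024, 9.788]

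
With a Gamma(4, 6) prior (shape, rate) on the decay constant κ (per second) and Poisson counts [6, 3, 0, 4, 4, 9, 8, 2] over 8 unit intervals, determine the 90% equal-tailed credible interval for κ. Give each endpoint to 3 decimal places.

Posterior: Gamma(4+36, 6+8) = Gamma(40, 14) (shape, rate).
Equal-tailed 90% interval: Gamma(40, 14) quantiles at 0.05 and 0.95.
Posterior mean ≈ 2.857, SD ≈ 0.452; a Normal approximation gives roughly [2.114, 3.600].
Exact: lower = 2.157; upper = 3.639.

[2.157, 3.639]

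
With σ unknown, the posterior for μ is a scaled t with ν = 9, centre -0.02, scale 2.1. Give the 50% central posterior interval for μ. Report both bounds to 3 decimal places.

[-1.496, 1.456]

The t_9 distribution is symmetric; the 50% interval is -0.02 ± t·2.1 with t_{0.75,9} = 0.703.
Half-width: 0.703 × 2.1 = 1.476.
-0.02 − 1.476 = -1.496; -0.02 + 1.476 = 1.456.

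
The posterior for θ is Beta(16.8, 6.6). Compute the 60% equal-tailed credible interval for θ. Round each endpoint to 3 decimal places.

[0.642, 0.798]

Posterior: Beta(16.8, 6.6).
Equal-tailed 60% interval: the 0.2 and 0.8 quantiles of Beta(16.8, 6.6).
Posterior mean ≈ 0.718, SD ≈ 0.091; a Normal approximation gives roughly [0.641, 0.795].
Exact: F⁻¹(0.2) = 0.642; F⁻¹(0.8) = 0.798.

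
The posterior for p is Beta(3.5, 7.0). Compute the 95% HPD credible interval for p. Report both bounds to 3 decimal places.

[0.080, 0.603]

The posterior is unimodal and skewed, so the HPD interval has equal density at both endpoints and is the shortest 95% interval.
Solving f(0.080) = f(0.603) with F(0.603) − F(0.080) = 0.95 gives [0.080, 0.603].
For comparison, the equal-tailed interval is [0.098, 0.628]; the HPD is narrower and shifted toward the mode.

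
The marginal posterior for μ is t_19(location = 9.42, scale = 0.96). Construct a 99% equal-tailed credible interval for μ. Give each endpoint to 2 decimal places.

[6.67, 12.17]

The t_19 distribution is symmetric; the 99% interval is 9.42 ± t·0.96 with t_{0.995,19} = 2.861.
Half-width: 2.861 × 0.96 = 2.75.
9.42 − 2.75 = 6.67; 9.42 + 2.75 = 12.17.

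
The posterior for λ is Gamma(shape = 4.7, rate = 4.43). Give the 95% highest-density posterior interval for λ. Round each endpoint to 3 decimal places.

The posterior is unimodal and skewed, so the HPD interval has equal density at both endpoints and is the shortest 95% interval.
Solving f(0.237) = f(2.030) with F(2.030) − F(0.237) = 0.95 gives [0.237, 2.030].
For comparison, the equal-tailed interval is [0.329, 2.213]; the HPD is narrower and shifted toward the mode.

[0.237, 2.030]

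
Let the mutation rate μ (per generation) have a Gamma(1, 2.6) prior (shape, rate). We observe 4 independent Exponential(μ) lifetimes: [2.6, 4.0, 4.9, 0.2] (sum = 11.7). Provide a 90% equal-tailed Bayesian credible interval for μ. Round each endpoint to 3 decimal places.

Posterior: Gamma(1+4, 2.6+11.7) = Gamma(5, 14.3) (shape, rate).
Equal-tailed 90% interval: Gamma(5, 14.3) quantiles at 0.05 and 0.95.
Posterior mean ≈ 0.350, SD ≈ 0.156; a Normal approximation gives roughly [0.092, 0.607].
Exact: lower = 0.138; upper = 0.640.

[0.138, 0.640]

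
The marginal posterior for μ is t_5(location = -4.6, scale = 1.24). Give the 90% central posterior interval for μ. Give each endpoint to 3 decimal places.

[-7.099, -2.101]

The t_5 distribution is symmetric; the 90% interval is -4.6 ± t·1.24 with t_{0.95,5} = 2.015.
Half-width: 2.015 × 1.24 = 2.499.
-4.6 − 2.499 = -7.099; -4.6 + 2.499 = -2.101.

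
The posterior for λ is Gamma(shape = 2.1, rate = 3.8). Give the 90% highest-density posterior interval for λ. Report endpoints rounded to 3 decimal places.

The posterior is unimodal and skewed, so the HPD interval has equal density at both endpoints and is the shortest 90% interval.
Solving f(0.029) = f(1.077) with F(1.077) − F(0.029) = 0.90 gives [0.029, 1.077].
For comparison, the equal-tailed interval is [0.104, 1.291]; the HPD is narrower and shifted toward the mode.

[0.029, 1.077]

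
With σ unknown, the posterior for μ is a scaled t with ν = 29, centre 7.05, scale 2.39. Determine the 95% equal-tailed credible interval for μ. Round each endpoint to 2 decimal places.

[2.16, 11.94]

The t_29 distribution is symmetric; the 95% interval is 7.05 ± t·2.39 with t_{0.975,29} = 2.045.
Half-width: 2.045 × 2.39 = 4.89.
7.05 − 4.89 = 2.16; 7.05 + 4.89 = 11.94.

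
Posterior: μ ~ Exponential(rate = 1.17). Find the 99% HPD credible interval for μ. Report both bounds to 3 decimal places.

The exponential density is strictly decreasing on [0, ∞), so the HPD interval is anchored at 0: [0, q] with P(μ ≤ q) = 0.99.
q = −ln(1 − 0.99) / 1.17 = 4.6052 / 1.17 = 3.936.

[0.000, 3.936]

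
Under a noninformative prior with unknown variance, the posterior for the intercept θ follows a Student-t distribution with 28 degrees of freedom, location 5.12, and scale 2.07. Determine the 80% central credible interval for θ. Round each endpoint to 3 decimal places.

[2.403, 7.837]

The t_28 distribution is symmetric; the 80% interval is 5.12 ± t·2.07 with t_{0.9,28} = 1.313.
Half-width: 1.313 × 2.07 = 2.717.
5.12 − 2.717 = 2.403; 5.12 + 2.717 = 7.837.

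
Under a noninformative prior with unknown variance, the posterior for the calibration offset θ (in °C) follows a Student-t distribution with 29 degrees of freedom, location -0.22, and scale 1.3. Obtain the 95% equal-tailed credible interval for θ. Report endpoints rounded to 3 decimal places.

[-2.879, 2.439]

The t_29 distribution is symmetric; the 95% interval is -0.22 ± t·1.3 with t_{0.975,29} = 2.045.
Half-width: 2.045 × 1.3 = 2.659.
-0.22 − 2.659 = -2.879; -0.22 + 2.659 = 2.439.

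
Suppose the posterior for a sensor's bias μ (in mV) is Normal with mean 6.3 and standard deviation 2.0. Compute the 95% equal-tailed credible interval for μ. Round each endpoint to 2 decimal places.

[2.38, 10.22]

The posterior is symmetric, so the 95% equal-tailed interval is μ = 6.3 ± z·2.0 with z = 1.960.
Half-width: 1.960 × 2.0 = 3.92.
6.3 − 3.92 = 2.38; 6.3 + 3.92 = 10.22.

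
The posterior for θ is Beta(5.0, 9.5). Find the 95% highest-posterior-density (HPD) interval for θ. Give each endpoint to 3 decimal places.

[0.120, 0.581]

The posterior is unimodal and skewed, so the HPD interval has equal density at both endpoints and is the shortest 95% interval.
Solving f(0.120) = f(0.581) with F(0.581) − F(0.120) = 0.95 gives [0.120, 0.581].
For comparison, the equal-tailed interval is [0.133, 0.597]; the HPD is narrower and shifted toward the mode.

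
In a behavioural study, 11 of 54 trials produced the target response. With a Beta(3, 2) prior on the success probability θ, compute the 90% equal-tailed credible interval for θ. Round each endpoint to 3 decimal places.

Posterior: Beta(3+11, 2+43) = Beta(14, 45).
Equal-tailed 90% interval: the 0.05 and 0.95 quantiles of Beta(14, 45).
Posterior mean ≈ 0.237, SD ≈ 0.055; a Normal approximation gives roughly [0.147, 0.328].
Exact: F⁻¹(0.05) = 0.152; F⁻¹(0.95) = 0.333.

[0.152, 0.333]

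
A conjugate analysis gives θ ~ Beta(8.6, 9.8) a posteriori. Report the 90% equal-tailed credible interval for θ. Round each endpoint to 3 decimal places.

[0.283, 0.656]

Posterior: Beta(8.6, 9.8).
Equal-tailed 90% interval: the 0.05 and 0.95 quantiles of Beta(8.6, 9.8).
Posterior mean ≈ 0.467, SD ≈ 0.113; a Normal approximation gives roughly [0.281, 0.654].
Exact: F⁻¹(0.05) = 0.283; F⁻¹(0.95) = 0.656.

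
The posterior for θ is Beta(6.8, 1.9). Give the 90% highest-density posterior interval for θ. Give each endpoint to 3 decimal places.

[0.588, 0.985]

The posterior is unimodal and skewed, so the HPD interval has equal density at both endpoints and is the shortest 90% interval.
Solving f(0.588) = f(0.985) with F(0.985) − F(0.588) = 0.90 gives [0.588, 0.985].
For comparison, the equal-tailed interval is [0.530, 0.957]; the HPD is narrower and shifted toward the mode.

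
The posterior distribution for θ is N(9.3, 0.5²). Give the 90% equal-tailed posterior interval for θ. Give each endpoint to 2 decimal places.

The posterior is symmetric, so the 90% equal-tailed interval is θ = 9.3 ± z·0.5 with z = 1.645.
Half-width: 1.645 × 0.5 = 0.82.
9.3 − 0.82 = 8.48; 9.3 + 0.82 = 10.12.

[8.48, 10.12]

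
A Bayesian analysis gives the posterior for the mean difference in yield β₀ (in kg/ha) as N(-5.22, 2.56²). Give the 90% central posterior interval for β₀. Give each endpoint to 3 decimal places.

The posterior is symmetric, so the 90% equal-tailed interval is β₀ = -5.22 ± z·2.56 with z = 1.645.
Half-width: 1.645 × 2.56 = 4.211.
-5.22 − 4.211 = -9.431; -5.22 + 4.211 = -1.009.

[-9.431, -1.009]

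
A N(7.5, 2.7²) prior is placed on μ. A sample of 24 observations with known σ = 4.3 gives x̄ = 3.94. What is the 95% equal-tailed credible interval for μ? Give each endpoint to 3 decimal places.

Posterior precision = 1/2.7² + 24/4.3² = 0.1372 + 1.2980 = 1.4352, so posterior SD = 0.8347.
Posterior mean = (7.5/2.7² + 24·3.94/4.3²) / 1.4352 = 4.2803.
Interval: 4.2803 ± 1.960 × 0.8347 → [2.644, 5.916].

[2.644, 5.916]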